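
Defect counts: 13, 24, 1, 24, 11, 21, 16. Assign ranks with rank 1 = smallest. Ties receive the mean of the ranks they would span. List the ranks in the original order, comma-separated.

Sorted (ascending): 1, 11, 13, 16, 21, 24, 24
The 2 values of 24 occupy positions 6–7 → average rank (6+7)/2 = 6.5.

3, 6.5, 1, 6.5, 2, 5, 4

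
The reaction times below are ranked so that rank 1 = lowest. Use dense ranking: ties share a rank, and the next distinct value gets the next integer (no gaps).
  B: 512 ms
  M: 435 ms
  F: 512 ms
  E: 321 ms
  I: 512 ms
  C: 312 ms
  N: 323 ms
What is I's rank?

Sorted (ascending): 312, 321, 323, 435, 512, 512, 512
The 3 values of 512 share dense rank 5.
Remaining distinct values take the next consecutive integers.
I has value 512 ms → rank 5.

5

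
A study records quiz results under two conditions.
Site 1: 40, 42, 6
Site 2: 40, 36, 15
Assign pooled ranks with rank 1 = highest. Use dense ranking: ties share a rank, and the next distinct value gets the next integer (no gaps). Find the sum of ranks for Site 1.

Sorted (descending): 42, 40, 40, 36, 15, 6
The 2 values of 40 share dense rank 2.
Remaining distinct values take the next consecutive integers.
Site 1 values → pooled ranks: 40→2, 42→1, 6→5
Rank sum = 2 + 1 + 5 = 8

8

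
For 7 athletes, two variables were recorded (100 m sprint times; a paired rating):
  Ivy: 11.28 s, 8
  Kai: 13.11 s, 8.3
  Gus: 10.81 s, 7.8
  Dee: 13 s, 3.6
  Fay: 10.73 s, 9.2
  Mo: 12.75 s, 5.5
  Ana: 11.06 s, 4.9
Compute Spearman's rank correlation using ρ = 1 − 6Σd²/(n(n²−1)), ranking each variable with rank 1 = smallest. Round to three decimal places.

-0.286

Ranks of variable 1: 4, 7, 2, 6, 1, 5, 3
Ranks of variable 2: 5, 6, 4, 1, 7, 3, 2
d = r₁ − r₂: -1, 1, -2, 5, -6, 2, 1
d²: 1, 1, 4, 25, 36, 4, 1; Σd² = 72
ρ = 1 − 6·72/(7·48) = 1 − 432/336 = -0.286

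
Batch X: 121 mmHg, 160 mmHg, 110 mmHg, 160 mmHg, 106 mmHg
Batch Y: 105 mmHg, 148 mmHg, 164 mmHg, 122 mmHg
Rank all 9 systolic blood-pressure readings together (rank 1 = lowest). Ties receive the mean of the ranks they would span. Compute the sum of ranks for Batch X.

Sorted (ascending): 105, 106, 110, 121, 122, 148, 160, 160, 164
The 2 values of 160 occupy positions 7–8 → average rank (7+8)/2 = 7.5.
Batch X values → pooled ranks: 121→4, 160→7.5, 110→3, 160→7.5, 106→2
Rank sum = 4 + 7.5 + 3 + 7.5 + 2 = 24

24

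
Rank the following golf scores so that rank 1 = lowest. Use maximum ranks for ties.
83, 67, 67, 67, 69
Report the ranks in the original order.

Sorted (ascending): 67, 67, 67, 69, 83
The 3 values of 67 occupy positions 1–3 → each gets rank 3.

5, 3, 3, 3, 4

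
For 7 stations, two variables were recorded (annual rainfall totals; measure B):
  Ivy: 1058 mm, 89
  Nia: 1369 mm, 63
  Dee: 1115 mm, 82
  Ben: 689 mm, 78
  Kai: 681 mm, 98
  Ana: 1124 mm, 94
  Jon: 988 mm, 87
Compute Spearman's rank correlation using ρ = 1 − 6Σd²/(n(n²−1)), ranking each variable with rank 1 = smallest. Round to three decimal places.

Ranks of variable 1: 4, 7, 5, 2, 1, 6, 3
Ranks of variable 2: 5, 1, 3, 2, 7, 6, 4
d = r₁ − r₂: -1, 6, 2, 0, -6, 0, -1
d²: 1, 36, 4, 0, 36, 0, 1; Σd² = 78
ρ = 1 − 6·78/(7·48) = 1 − 468/336 = -0.393

-0.393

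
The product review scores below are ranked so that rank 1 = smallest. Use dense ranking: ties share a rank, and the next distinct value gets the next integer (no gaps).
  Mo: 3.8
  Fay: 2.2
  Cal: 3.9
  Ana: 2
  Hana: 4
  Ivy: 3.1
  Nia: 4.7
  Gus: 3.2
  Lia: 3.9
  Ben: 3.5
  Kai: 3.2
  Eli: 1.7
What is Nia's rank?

Sorted (ascending): 1.7, 2, 2.2, 3.1, 3.2, 3.2, 3.5, 3.8, 3.9, 3.9, 4, 4.7
The 2 values of 3.2 share dense rank 5.
The 2 values of 3.9 share dense rank 8.
Remaining distinct values take the next consecutive integers.
Nia has value 4.7 → rank 10.

10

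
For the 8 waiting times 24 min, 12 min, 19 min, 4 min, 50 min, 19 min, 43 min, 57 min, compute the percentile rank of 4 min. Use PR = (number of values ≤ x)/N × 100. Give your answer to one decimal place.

12.5

N = 8.
Strictly below 4: 0. Equal to 4: 1.
PR = 1/8 × 100 = 12.5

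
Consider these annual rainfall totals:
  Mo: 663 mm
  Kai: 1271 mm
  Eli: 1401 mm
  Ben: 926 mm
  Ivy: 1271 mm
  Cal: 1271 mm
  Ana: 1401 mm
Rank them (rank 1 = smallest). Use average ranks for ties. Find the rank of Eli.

6.5

Sorted (ascending): 663, 926, 1271, 1271, 1271, 1401, 1401
The 3 values of 1271 occupy positions 3–5 → average rank 4.
The 2 values of 1401 occupy positions 6–7 → average rank (6+7)/2 = 6.5.
Eli has value 1401 mm → rank 6.5.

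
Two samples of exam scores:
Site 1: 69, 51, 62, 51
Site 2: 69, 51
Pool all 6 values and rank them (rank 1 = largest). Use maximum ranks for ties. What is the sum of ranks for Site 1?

Sorted (descending): 69, 69, 62, 51, 51, 51
The 2 values of 69 occupy positions 1–2 → each gets rank 2.
The 3 values of 51 occupy positions 4–6 → each gets rank 6.
Site 1 values → pooled ranks: 69→2, 51→6, 62→3, 51→6
Rank sum = 2 + 6 + 3 + 6 = 17

17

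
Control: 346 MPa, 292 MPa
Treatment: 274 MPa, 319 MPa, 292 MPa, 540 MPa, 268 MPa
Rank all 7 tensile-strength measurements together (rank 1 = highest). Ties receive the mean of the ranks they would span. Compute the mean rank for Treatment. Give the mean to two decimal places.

Sorted (descending): 540, 346, 319, 292, 292, 274, 268
The 2 values of 292 occupy positions 4–5 → average rank (4+5)/2 = 4.5.
Treatment values → pooled ranks: 274→6, 319→3, 292→4.5, 540→1, 268→7
Mean rank = (6 + 3 + 4.5 + 1 + 7) / 5 = 4.30

4.30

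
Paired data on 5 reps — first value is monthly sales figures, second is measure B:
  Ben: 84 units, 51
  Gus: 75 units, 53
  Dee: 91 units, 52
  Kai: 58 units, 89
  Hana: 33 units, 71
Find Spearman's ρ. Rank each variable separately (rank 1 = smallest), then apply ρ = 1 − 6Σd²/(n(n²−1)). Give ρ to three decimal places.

Ranks of variable 1: 4, 3, 5, 2, 1
Ranks of variable 2: 1, 3, 2, 5, 4
d = r₁ − r₂: 3, 0, 3, -3, -3
d²: 9, 0, 9, 9, 9; Σd² = 36
ρ = 1 − 6·36/(5·24) = 1 − 216/120 = -0.800

-0.800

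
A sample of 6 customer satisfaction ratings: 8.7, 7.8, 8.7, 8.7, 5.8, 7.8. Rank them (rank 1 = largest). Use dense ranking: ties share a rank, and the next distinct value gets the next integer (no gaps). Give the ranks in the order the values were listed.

Sorted (descending): 8.7, 8.7, 8.7, 7.8, 7.8, 5.8
The 3 values of 8.7 share dense rank 1.
The 2 values of 7.8 share dense rank 2.
Remaining distinct values take the next consecutive integers.

1, 2, 1, 1, 3, 2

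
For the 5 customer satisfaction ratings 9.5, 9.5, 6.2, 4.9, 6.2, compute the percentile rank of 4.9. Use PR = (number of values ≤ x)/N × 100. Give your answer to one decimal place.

N = 5.
Strictly below 4.9: 0. Equal to 4.9: 1.
PR = 1/5 × 100 = 20.0

20.0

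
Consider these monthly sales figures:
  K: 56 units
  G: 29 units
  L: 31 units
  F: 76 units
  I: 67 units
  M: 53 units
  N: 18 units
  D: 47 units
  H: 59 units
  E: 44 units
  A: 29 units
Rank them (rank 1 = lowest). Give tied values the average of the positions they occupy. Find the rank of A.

Sorted (ascending): 18, 29, 29, 31, 44, 47, 53, 56, 59, 67, 76
The 2 values of 29 occupy positions 2–3 → average rank (2+3)/2 = 2.5.
A has value 29 units → rank 2.5.

2.5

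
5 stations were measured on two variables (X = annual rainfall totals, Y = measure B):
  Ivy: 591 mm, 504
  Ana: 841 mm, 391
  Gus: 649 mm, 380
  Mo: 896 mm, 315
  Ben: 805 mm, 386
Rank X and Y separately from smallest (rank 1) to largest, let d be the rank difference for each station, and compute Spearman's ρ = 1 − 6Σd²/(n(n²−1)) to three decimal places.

Ranks of variable 1: 1, 4, 2, 5, 3
Ranks of variable 2: 5, 4, 2, 1, 3
d = r₁ − r₂: -4, 0, 0, 4, 0
d²: 16, 0, 0, 16, 0; Σd² = 32
ρ = 1 − 6·32/(5·24) = 1 − 192/120 = -0.600

-0.600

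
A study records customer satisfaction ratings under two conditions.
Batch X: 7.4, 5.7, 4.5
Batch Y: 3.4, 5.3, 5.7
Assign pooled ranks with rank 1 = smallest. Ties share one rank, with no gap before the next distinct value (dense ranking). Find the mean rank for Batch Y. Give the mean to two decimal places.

Sorted (ascending): 3.4, 4.5, 5.3, 5.7, 5.7, 7.4
The 2 values of 5.7 share dense rank 4.
Remaining distinct values take the next consecutive integers.
Batch Y values → pooled ranks: 3.4→1, 5.3→3, 5.7→4
Mean rank = (1 + 3 + 4) / 3 = 2.67

2.67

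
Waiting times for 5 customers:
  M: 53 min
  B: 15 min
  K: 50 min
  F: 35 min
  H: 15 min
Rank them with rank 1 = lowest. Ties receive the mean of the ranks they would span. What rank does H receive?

Sorted (ascending): 15, 15, 35, 50, 53
The 2 values of 15 occupy positions 1–2 → average rank (1+2)/2 = 1.5.
H has value 15 min → rank 1.5.

1.5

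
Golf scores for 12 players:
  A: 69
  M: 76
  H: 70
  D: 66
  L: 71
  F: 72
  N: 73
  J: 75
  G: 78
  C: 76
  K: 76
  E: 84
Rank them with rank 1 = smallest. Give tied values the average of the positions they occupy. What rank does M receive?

9

Sorted (ascending): 66, 69, 70, 71, 72, 73, 75, 76, 76, 76, 78, 84
The 3 values of 76 occupy positions 8–10 → average rank 9.
M has value 76 → rank 9.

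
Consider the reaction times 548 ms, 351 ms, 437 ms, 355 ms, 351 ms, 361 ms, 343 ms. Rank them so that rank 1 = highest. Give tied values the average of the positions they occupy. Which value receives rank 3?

361

Sorted (descending): 548, 437, 361, 355, 351, 351, 343
The 2 values of 351 occupy positions 5–6 → average rank (5+6)/2 = 5.5.
Rank 3 → value 361.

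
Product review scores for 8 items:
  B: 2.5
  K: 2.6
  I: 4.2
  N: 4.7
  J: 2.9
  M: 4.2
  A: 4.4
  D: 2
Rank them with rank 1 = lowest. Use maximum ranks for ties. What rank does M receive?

6

Sorted (ascending): 2, 2.5, 2.6, 2.9, 4.2, 4.2, 4.4, 4.7
The 2 values of 4.2 occupy positions 5–6 → each gets rank 6.
M has value 4.2 → rank 6.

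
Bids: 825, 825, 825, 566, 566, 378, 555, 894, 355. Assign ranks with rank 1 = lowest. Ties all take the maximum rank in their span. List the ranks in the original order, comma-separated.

8, 8, 8, 5, 5, 2, 3, 9, 1

Sorted (ascending): 355, 378, 555, 566, 566, 825, 825, 825, 894
The 2 values of 566 occupy positions 4–5 → each gets rank 5.
The 3 values of 825 occupy positions 6–8 → each gets rank 8.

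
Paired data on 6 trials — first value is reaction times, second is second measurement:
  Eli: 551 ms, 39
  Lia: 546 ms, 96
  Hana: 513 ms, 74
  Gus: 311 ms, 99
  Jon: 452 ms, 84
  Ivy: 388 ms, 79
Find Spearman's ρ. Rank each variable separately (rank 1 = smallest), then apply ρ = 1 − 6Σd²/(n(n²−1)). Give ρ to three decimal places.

-0.600

Ranks of variable 1: 6, 5, 4, 1, 3, 2
Ranks of variable 2: 1, 5, 2, 6, 4, 3
d = r₁ − r₂: 5, 0, 2, -5, -1, -1
d²: 25, 0, 4, 25, 1, 1; Σd² = 56
ρ = 1 − 6·56/(6·35) = 1 − 336/210 = -0.600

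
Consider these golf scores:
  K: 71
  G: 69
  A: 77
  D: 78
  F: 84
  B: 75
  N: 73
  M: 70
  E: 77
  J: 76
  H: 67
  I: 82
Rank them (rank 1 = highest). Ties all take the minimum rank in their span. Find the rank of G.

Sorted (descending): 84, 82, 78, 77, 77, 76, 75, 73, 71, 70, 69, 67
The 2 values of 77 occupy positions 4–5 → each gets rank 4.
G has value 69 → rank 11.

11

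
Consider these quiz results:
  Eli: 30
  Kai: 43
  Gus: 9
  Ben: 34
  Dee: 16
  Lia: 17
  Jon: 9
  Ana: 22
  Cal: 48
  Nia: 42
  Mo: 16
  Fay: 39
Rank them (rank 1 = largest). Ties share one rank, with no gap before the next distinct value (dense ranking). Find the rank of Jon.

Sorted (descending): 48, 43, 42, 39, 34, 30, 22, 17, 16, 16, 9, 9
The 2 values of 16 share dense rank 9.
The 2 values of 9 share dense rank 10.
Remaining distinct values take the next consecutive integers.
Jon has value 9 → rank 10.

10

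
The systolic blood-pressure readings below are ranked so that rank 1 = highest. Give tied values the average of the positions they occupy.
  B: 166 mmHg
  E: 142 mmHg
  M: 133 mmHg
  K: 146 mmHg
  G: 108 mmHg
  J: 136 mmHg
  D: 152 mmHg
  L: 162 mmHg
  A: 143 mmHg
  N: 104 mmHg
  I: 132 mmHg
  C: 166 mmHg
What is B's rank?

Sorted (descending): 166, 166, 162, 152, 146, 143, 142, 136, 133, 132, 108, 104
The 2 values of 166 occupy positions 1–2 → average rank (1+2)/2 = 1.5.
B has value 166 mmHg → rank 1.5.

1.5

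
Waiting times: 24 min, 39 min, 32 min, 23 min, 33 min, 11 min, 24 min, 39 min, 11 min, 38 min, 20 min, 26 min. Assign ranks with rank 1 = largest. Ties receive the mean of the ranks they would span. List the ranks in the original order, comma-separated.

7.5, 1.5, 5, 9, 4, 11.5, 7.5, 1.5, 11.5, 3, 10, 6

Sorted (descending): 39, 39, 38, 33, 32, 26, 24, 24, 23, 20, 11, 11
The 2 values of 39 occupy positions 1–2 → average rank (1+2)/2 = 1.5.
The 2 values of 24 occupy positions 7–8 → average rank (7+8)/2 = 7.5.
The 2 values of 11 occupy positions 11–12 → average rank (11+12)/2 = 11.5.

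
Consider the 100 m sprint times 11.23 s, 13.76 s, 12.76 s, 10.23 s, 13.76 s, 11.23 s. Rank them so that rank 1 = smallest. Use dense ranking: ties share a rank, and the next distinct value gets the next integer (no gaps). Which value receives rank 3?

12.76

Sorted (ascending): 10.23, 11.23, 11.23, 12.76, 13.76, 13.76
The 2 values of 11.23 share dense rank 2.
The 2 values of 13.76 share dense rank 4.
Remaining distinct values take the next consecutive integers.
Rank 3 → value 12.76.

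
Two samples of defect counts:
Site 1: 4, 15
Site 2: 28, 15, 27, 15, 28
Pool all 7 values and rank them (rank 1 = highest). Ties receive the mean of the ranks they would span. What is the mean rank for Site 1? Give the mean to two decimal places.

6.00

Sorted (descending): 28, 28, 27, 15, 15, 15, 4
The 2 values of 28 occupy positions 1–2 → average rank (1+2)/2 = 1.5.
The 3 values of 15 occupy positions 4–6 → average rank 5.
Site 1 values → pooled ranks: 4→7, 15→5
Mean rank = (7 + 5) / 2 = 6.00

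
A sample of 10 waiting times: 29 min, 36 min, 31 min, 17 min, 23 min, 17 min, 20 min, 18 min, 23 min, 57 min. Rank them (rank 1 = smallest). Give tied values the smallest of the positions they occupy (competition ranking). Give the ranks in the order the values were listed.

7, 9, 8, 1, 5, 1, 4, 3, 5, 10

Sorted (ascending): 17, 17, 18, 20, 23, 23, 29, 31, 36, 57
The 2 values of 17 occupy positions 1–2 → each gets rank 1.
The 2 values of 23 occupy positions 5–6 → each gets rank 5.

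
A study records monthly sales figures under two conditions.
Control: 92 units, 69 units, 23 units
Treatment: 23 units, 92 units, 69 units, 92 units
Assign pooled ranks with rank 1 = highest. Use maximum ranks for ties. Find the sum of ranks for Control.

15

Sorted (descending): 92, 92, 92, 69, 69, 23, 23
The 3 values of 92 occupy positions 1–3 → each gets rank 3.
The 2 values of 69 occupy positions 4–5 → each gets rank 5.
The 2 values of 23 occupy positions 6–7 → each gets rank 7.
Control values → pooled ranks: 92→3, 69→5, 23→7
Rank sum = 3 + 5 + 7 = 15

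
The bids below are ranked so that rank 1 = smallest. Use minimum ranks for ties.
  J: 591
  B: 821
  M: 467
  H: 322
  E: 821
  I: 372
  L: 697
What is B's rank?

6

Sorted (ascending): 322, 372, 467, 591, 697, 821, 821
The 2 values of 821 occupy positions 6–7 → each gets rank 6.
B has value 821 → rank 6.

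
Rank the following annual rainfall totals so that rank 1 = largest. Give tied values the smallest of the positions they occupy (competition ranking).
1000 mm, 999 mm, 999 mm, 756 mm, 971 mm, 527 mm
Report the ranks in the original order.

Sorted (descending): 1000, 999, 999, 971, 756, 527
The 2 values of 999 occupy positions 2–3 → each gets rank 2.

1, 2, 2, 5, 4, 6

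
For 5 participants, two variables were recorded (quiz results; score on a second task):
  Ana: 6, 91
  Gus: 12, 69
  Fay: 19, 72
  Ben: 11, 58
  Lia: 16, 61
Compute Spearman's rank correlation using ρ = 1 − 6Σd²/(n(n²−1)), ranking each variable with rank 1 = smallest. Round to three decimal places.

Ranks of variable 1: 1, 3, 5, 2, 4
Ranks of variable 2: 5, 3, 4, 1, 2
d = r₁ − r₂: -4, 0, 1, 1, 2
d²: 16, 0, 1, 1, 4; Σd² = 22
ρ = 1 − 6·22/(5·24) = 1 − 132/120 = -0.100

-0.100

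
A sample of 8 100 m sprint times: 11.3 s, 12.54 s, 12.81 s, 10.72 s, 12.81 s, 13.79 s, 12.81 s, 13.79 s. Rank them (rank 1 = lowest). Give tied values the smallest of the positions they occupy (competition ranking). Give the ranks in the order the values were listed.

Sorted (ascending): 10.72, 11.3, 12.54, 12.81, 12.81, 12.81, 13.79, 13.79
The 3 values of 12.81 occupy positions 4–6 → each gets rank 4.
The 2 values of 13.79 occupy positions 7–8 → each gets rank 7.

2, 3, 4, 1, 4, 7, 4, 7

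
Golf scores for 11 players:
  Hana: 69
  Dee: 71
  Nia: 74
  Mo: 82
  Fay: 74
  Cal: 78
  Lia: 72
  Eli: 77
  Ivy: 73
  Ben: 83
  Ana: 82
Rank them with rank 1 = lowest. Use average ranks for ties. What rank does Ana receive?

9.5

Sorted (ascending): 69, 71, 72, 73, 74, 74, 77, 78, 82, 82, 83
The 2 values of 74 occupy positions 5–6 → average rank (5+6)/2 = 5.5.
The 2 values of 82 occupy positions 9–10 → average rank (9+10)/2 = 9.5.
Ana has value 82 → rank 9.5.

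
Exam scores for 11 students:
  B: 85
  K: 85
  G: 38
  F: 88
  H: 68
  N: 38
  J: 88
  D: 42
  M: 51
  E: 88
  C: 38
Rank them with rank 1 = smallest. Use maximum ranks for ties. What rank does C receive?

Sorted (ascending): 38, 38, 38, 42, 51, 68, 85, 85, 88, 88, 88
The 3 values of 38 occupy positions 1–3 → each gets rank 3.
The 2 values of 85 occupy positions 7–8 → each gets rank 8.
The 3 values of 88 occupy positions 9–11 → each gets rank 11.
C has value 38 → rank 3.

3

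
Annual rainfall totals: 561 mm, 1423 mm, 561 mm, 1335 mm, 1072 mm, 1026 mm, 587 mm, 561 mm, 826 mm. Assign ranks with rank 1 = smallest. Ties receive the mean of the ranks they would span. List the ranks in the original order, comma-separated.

Sorted (ascending): 561, 561, 561, 587, 826, 1026, 1072, 1335, 1423
The 3 values of 561 occupy positions 1–3 → average rank 2.

2, 9, 2, 8, 7, 6, 4, 2, 5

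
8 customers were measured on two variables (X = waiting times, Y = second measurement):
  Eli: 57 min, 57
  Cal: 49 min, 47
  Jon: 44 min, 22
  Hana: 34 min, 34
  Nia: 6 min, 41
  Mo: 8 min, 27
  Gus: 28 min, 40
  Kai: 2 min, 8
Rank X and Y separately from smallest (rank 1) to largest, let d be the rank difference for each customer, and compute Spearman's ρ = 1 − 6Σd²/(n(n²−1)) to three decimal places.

Ranks of variable 1: 8, 7, 6, 5, 2, 3, 4, 1
Ranks of variable 2: 8, 7, 2, 4, 6, 3, 5, 1
d = r₁ − r₂: 0, 0, 4, 1, -4, 0, -1, 0
d²: 0, 0, 16, 1, 16, 0, 1, 0; Σd² = 34
ρ = 1 − 6·34/(8·63) = 1 − 204/504 = 0.595

0.595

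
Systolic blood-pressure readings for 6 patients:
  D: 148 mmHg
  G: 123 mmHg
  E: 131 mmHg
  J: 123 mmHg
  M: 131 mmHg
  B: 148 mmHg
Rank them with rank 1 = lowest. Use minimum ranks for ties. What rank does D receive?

5

Sorted (ascending): 123, 123, 131, 131, 148, 148
The 2 values of 123 occupy positions 1–2 → each gets rank 1.
The 2 values of 131 occupy positions 3–4 → each gets rank 3.
The 2 values of 148 occupy positions 5–6 → each gets rank 5.
D has value 148 mmHg → rank 5.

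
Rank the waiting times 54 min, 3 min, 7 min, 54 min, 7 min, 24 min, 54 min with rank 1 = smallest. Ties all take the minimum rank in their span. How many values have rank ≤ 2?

3

Sorted (ascending): 3, 7, 7, 24, 54, 54, 54
The 2 values of 7 occupy positions 2–3 → each gets rank 2.
The 3 values of 54 occupy positions 5–7 → each gets rank 5.
Ranks ≤ 2: {1, 2, 2} → 3 values.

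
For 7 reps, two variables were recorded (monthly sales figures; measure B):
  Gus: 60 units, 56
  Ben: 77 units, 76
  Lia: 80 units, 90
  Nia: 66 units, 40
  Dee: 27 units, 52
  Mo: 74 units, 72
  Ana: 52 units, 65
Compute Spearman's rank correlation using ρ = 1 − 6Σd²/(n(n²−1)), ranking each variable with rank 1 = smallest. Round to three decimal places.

Ranks of variable 1: 3, 6, 7, 4, 1, 5, 2
Ranks of variable 2: 3, 6, 7, 1, 2, 5, 4
d = r₁ − r₂: 0, 0, 0, 3, -1, 0, -2
d²: 0, 0, 0, 9, 1, 0, 4; Σd² = 14
ρ = 1 − 6·14/(7·48) = 1 − 84/336 = 0.750

0.750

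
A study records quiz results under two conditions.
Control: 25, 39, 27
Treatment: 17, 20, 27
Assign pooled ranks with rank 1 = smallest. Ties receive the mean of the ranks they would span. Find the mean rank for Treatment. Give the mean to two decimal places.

2.50

Sorted (ascending): 17, 20, 25, 27, 27, 39
The 2 values of 27 occupy positions 4–5 → average rank (4+5)/2 = 4.5.
Treatment values → pooled ranks: 17→1, 20→2, 27→4.5
Mean rank = (1 + 2 + 4.5) / 3 = 2.50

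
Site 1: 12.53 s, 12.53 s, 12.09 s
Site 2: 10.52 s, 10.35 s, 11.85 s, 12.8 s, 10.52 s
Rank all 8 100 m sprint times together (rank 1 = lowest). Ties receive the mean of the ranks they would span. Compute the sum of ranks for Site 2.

18

Sorted (ascending): 10.35, 10.52, 10.52, 11.85, 12.09, 12.53, 12.53, 12.8
The 2 values of 10.52 occupy positions 2–3 → average rank (2+3)/2 = 2.5.
The 2 values of 12.53 occupy positions 6–7 → average rank (6+7)/2 = 6.5.
Site 2 values → pooled ranks: 10.52→2.5, 10.35→1, 11.85→4, 12.8→8, 10.52→2.5
Rank sum = 2.5 + 1 + 4 + 8 + 2.5 = 18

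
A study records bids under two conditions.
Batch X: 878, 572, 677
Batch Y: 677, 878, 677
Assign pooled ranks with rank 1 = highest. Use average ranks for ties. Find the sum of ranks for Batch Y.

Sorted (descending): 878, 878, 677, 677, 677, 572
The 2 values of 878 occupy positions 1–2 → average rank (1+2)/2 = 1.5.
The 3 values of 677 occupy positions 3–5 → average rank 4.
Batch Y values → pooled ranks: 677→4, 878→1.5, 677→4
Rank sum = 4 + 1.5 + 4 = 9.5

9.5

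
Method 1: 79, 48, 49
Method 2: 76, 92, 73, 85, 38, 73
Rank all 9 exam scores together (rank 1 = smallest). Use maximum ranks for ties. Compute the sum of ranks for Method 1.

Sorted (ascending): 38, 48, 49, 73, 73, 76, 79, 85, 92
The 2 values of 73 occupy positions 4–5 → each gets rank 5.
Method 1 values → pooled ranks: 79→7, 48→2, 49→3
Rank sum = 7 + 2 + 3 = 12

12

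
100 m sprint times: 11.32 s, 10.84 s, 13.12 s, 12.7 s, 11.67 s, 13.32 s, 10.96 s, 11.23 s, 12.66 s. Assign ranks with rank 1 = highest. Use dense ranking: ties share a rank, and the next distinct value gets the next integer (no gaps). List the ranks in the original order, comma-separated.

Sorted (descending): 13.32, 13.12, 12.7, 12.66, 11.67, 11.32, 11.23, 10.96, 10.84
No ties — each value takes its position as its rank.

6, 9, 2, 3, 5, 1, 8, 7, 4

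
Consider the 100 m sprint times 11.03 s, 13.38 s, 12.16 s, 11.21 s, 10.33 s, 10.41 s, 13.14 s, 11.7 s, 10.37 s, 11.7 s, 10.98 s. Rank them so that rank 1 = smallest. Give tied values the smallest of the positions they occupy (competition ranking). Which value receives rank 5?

11.03

Sorted (ascending): 10.33, 10.37, 10.41, 10.98, 11.03, 11.21, 11.7, 11.7, 12.16, 13.14, 13.38
The 2 values of 11.7 occupy positions 7–8 → each gets rank 7.
Rank 5 → value 11.03.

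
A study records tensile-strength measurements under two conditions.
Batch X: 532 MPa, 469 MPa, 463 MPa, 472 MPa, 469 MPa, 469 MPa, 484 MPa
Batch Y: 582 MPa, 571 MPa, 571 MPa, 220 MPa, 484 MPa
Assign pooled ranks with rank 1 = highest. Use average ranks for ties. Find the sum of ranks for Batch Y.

23.5

Sorted (descending): 582, 571, 571, 532, 484, 484, 472, 469, 469, 469, 463, 220
The 2 values of 571 occupy positions 2–3 → average rank (2+3)/2 = 2.5.
The 2 values of 484 occupy positions 5–6 → average rank (5+6)/2 = 5.5.
The 3 values of 469 occupy positions 8–10 → average rank 9.
Batch Y values → pooled ranks: 582→1, 571→2.5, 571→2.5, 220→12, 484→5.5
Rank sum = 1 + 2.5 + 2.5 + 12 + 5.5 = 23.5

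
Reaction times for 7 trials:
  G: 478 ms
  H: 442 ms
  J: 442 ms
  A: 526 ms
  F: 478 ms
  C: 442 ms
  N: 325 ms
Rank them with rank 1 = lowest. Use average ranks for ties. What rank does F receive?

5.5

Sorted (ascending): 325, 442, 442, 442, 478, 478, 526
The 3 values of 442 occupy positions 2–4 → average rank 3.
The 2 values of 478 occupy positions 5–6 → average rank (5+6)/2 = 5.5.
F has value 478 ms → rank 5.5.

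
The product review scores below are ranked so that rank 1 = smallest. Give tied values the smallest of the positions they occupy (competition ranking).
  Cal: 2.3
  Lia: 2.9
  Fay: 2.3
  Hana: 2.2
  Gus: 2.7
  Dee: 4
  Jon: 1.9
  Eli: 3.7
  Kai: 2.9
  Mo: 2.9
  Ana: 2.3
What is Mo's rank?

7

Sorted (ascending): 1.9, 2.2, 2.3, 2.3, 2.3, 2.7, 2.9, 2.9, 2.9, 3.7, 4
The 3 values of 2.3 occupy positions 3–5 → each gets rank 3.
The 3 values of 2.9 occupy positions 7–9 → each gets rank 7.
Mo has value 2.9 → rank 7.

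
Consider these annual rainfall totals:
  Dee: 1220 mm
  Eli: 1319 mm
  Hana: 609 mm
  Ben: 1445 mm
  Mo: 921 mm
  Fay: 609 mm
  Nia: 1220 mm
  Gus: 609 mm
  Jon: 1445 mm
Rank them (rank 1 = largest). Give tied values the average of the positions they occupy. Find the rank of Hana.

8

Sorted (descending): 1445, 1445, 1319, 1220, 1220, 921, 609, 609, 609
The 2 values of 1445 occupy positions 1–2 → average rank (1+2)/2 = 1.5.
The 2 values of 1220 occupy positions 4–5 → average rank (4+5)/2 = 4.5.
The 3 values of 609 occupy positions 7–9 → average rank 8.
Hana has value 609 mm → rank 8.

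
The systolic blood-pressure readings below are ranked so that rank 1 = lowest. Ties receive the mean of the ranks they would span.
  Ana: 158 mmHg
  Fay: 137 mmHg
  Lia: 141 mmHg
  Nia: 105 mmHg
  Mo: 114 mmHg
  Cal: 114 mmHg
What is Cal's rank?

2.5

Sorted (ascending): 105, 114, 114, 137, 141, 158
The 2 values of 114 occupy positions 2–3 → average rank (2+3)/2 = 2.5.
Cal has value 114 mmHg → rank 2.5.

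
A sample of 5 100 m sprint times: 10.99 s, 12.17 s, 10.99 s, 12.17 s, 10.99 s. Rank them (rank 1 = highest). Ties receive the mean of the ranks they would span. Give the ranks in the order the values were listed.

Sorted (descending): 12.17, 12.17, 10.99, 10.99, 10.99
The 2 values of 12.17 occupy positions 1–2 → average rank (1+2)/2 = 1.5.
The 3 values of 10.99 occupy positions 3–5 → average rank 4.

4, 1.5, 4, 1.5, 4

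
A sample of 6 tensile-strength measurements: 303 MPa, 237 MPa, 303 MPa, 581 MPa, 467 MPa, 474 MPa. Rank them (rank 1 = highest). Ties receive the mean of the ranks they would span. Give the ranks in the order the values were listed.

Sorted (descending): 581, 474, 467, 303, 303, 237
The 2 values of 303 occupy positions 4–5 → average rank (4+5)/2 = 4.5.

4.5, 6, 4.5, 1, 3, 2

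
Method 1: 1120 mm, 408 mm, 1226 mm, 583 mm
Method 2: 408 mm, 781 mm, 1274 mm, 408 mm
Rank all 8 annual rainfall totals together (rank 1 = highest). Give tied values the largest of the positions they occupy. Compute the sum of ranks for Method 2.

21

Sorted (descending): 1274, 1226, 1120, 781, 583, 408, 408, 408
The 3 values of 408 occupy positions 6–8 → each gets rank 8.
Method 2 values → pooled ranks: 408→8, 781→4, 1274→1, 408→8
Rank sum = 8 + 4 + 1 + 8 = 21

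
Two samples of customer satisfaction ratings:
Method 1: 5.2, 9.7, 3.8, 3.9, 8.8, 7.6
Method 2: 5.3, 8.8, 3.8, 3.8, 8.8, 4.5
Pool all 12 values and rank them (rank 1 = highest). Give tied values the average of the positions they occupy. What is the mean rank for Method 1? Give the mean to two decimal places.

Sorted (descending): 9.7, 8.8, 8.8, 8.8, 7.6, 5.3, 5.2, 4.5, 3.9, 3.8, 3.8, 3.8
The 3 values of 8.8 occupy positions 2–4 → average rank 3.
The 3 values of 3.8 occupy positions 10–12 → average rank 11.
Method 1 values → pooled ranks: 5.2→7, 9.7→1, 3.8→11, 3.9→9, 8.8→3, 7.6→5
Mean rank = (7 + 1 + 11 + 9 + 3 + 5) / 6 = 6.00

6.00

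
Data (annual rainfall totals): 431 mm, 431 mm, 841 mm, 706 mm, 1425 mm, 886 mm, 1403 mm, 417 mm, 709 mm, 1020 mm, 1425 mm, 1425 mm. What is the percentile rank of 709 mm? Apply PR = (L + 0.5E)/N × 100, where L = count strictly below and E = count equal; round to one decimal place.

N = 12.
Strictly below 709: 4. Equal to 709: 1.
PR = (4 + 0.5·1)/12 × 100 = 37.5

37.5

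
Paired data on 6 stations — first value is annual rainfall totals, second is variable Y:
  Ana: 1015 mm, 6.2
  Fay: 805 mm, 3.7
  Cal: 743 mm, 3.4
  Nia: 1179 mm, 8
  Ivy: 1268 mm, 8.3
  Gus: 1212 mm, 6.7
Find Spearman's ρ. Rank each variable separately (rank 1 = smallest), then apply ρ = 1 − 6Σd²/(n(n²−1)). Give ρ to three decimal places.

Ranks of variable 1: 3, 2, 1, 4, 6, 5
Ranks of variable 2: 3, 2, 1, 5, 6, 4
d = r₁ − r₂: 0, 0, 0, -1, 0, 1
d²: 0, 0, 0, 1, 0, 1; Σd² = 2
ρ = 1 − 6·2/(6·35) = 1 − 12/210 = 0.943

0.943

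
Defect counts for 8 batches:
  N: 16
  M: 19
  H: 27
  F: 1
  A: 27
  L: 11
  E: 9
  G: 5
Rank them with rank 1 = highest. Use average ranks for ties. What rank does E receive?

6

Sorted (descending): 27, 27, 19, 16, 11, 9, 5, 1
The 2 values of 27 occupy positions 1–2 → average rank (1+2)/2 = 1.5.
E has value 9 → rank 6.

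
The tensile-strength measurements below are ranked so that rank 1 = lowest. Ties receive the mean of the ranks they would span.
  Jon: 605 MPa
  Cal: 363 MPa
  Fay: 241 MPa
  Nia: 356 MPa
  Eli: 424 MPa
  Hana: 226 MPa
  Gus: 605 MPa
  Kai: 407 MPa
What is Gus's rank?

7.5

Sorted (ascending): 226, 241, 356, 363, 407, 424, 605, 605
The 2 values of 605 occupy positions 7–8 → average rank (7+8)/2 = 7.5.
Gus has value 605 MPa → rank 7.5.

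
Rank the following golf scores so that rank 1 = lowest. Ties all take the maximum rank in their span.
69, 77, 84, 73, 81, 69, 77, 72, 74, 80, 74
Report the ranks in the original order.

Sorted (ascending): 69, 69, 72, 73, 74, 74, 77, 77, 80, 81, 84
The 2 values of 69 occupy positions 1–2 → each gets rank 2.
The 2 values of 74 occupy positions 5–6 → each gets rank 6.
The 2 values of 77 occupy positions 7–8 → each gets rank 8.

2, 8, 11, 4, 10, 2, 8, 3, 6, 9, 6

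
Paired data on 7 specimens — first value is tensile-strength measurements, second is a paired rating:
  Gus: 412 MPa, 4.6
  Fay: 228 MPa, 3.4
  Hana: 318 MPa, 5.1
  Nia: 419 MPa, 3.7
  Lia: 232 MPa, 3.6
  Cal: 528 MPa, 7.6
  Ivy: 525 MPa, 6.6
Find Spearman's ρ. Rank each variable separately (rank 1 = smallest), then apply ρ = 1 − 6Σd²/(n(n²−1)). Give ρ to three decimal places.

0.857

Ranks of variable 1: 4, 1, 3, 5, 2, 7, 6
Ranks of variable 2: 4, 1, 5, 3, 2, 7, 6
d = r₁ − r₂: 0, 0, -2, 2, 0, 0, 0
d²: 0, 0, 4, 4, 0, 0, 0; Σd² = 8
ρ = 1 − 6·8/(7·48) = 1 − 48/336 = 0.857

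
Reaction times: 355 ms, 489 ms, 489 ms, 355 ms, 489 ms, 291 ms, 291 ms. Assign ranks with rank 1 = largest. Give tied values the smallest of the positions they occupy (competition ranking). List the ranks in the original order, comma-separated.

4, 1, 1, 4, 1, 6, 6

Sorted (descending): 489, 489, 489, 355, 355, 291, 291
The 3 values of 489 occupy positions 1–3 → each gets rank 1.
The 2 values of 355 occupy positions 4–5 → each gets rank 4.
The 2 values of 291 occupy positions 6–7 → each gets rank 6.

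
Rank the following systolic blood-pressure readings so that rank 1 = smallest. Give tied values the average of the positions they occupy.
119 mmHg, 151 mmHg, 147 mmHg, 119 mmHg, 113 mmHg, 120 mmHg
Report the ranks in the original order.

2.5, 6, 5, 2.5, 1, 4

Sorted (ascending): 113, 119, 119, 120, 147, 151
The 2 values of 119 occupy positions 2–3 → average rank (2+3)/2 = 2.5.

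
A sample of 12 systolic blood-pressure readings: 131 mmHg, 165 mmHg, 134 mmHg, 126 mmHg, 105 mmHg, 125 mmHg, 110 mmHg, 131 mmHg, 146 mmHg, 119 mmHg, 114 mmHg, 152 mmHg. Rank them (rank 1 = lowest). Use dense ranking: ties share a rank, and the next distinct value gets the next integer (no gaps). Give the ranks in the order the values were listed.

Sorted (ascending): 105, 110, 114, 119, 125, 126, 131, 131, 134, 146, 152, 165
The 2 values of 131 share dense rank 7.
Remaining distinct values take the next consecutive integers.

7, 11, 8, 6, 1, 5, 2, 7, 9, 4, 3, 10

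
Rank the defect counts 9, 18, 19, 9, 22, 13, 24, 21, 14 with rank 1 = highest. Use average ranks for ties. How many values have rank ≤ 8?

7

Sorted (descending): 24, 22, 21, 19, 18, 14, 13, 9, 9
The 2 values of 9 occupy positions 8–9 → average rank (8+9)/2 = 8.5.
Ranks ≤ 8: {1, 2, 3, 4, 5, 6, 7} → 7 values.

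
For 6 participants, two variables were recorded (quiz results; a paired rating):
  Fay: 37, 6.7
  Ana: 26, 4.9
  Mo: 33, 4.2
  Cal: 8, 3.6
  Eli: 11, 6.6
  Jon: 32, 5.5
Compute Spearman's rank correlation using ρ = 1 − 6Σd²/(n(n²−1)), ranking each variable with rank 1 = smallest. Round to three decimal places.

0.486

Ranks of variable 1: 6, 3, 5, 1, 2, 4
Ranks of variable 2: 6, 3, 2, 1, 5, 4
d = r₁ − r₂: 0, 0, 3, 0, -3, 0
d²: 0, 0, 9, 0, 9, 0; Σd² = 18
ρ = 1 − 6·18/(6·35) = 1 − 108/210 = 0.486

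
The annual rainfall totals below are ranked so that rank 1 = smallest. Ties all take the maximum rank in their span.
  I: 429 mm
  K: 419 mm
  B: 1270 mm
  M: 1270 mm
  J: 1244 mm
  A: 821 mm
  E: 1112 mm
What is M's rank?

7

Sorted (ascending): 419, 429, 821, 1112, 1244, 1270, 1270
The 2 values of 1270 occupy positions 6–7 → each gets rank 7.
M has value 1270 mm → rank 7.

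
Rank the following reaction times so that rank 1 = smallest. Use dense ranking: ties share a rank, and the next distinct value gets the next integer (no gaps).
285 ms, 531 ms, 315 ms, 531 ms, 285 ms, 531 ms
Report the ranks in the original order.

1, 3, 2, 3, 1, 3

Sorted (ascending): 285, 285, 315, 531, 531, 531
The 2 values of 285 share dense rank 1.
The 3 values of 531 share dense rank 3.
Remaining distinct values take the next consecutive integers.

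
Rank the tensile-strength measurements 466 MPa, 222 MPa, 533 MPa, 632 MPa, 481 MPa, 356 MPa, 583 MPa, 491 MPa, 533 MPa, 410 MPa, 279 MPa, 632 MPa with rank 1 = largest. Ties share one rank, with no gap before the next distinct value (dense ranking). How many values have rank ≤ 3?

5

Sorted (descending): 632, 632, 583, 533, 533, 491, 481, 466, 410, 356, 279, 222
The 2 values of 632 share dense rank 1.
The 2 values of 533 share dense rank 3.
Remaining distinct values take the next consecutive integers.
Ranks ≤ 3: {1, 1, 2, 3, 3} → 5 values.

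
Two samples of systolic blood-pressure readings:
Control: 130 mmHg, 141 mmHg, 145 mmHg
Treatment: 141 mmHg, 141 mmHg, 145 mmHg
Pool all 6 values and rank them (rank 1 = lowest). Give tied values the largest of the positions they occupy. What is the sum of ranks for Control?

11

Sorted (ascending): 130, 141, 141, 141, 145, 145
The 3 values of 141 occupy positions 2–4 → each gets rank 4.
The 2 values of 145 occupy positions 5–6 → each gets rank 6.
Control values → pooled ranks: 130→1, 141→4, 145→6
Rank sum = 1 + 4 + 6 = 11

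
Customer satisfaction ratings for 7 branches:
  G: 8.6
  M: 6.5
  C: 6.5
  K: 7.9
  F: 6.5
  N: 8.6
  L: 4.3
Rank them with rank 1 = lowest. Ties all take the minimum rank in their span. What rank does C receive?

2

Sorted (ascending): 4.3, 6.5, 6.5, 6.5, 7.9, 8.6, 8.6
The 3 values of 6.5 occupy positions 2–4 → each gets rank 2.
The 2 values of 8.6 occupy positions 6–7 → each gets rank 6.
C has value 6.5 → rank 2.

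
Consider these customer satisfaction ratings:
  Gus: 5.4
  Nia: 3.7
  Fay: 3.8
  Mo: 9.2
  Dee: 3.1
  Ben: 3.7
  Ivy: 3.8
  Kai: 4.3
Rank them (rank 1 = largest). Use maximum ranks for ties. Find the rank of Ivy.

5

Sorted (descending): 9.2, 5.4, 4.3, 3.8, 3.8, 3.7, 3.7, 3.1
The 2 values of 3.8 occupy positions 4–5 → each gets rank 5.
The 2 values of 3.7 occupy positions 6–7 → each gets rank 7.
Ivy has value 3.8 → rank 5.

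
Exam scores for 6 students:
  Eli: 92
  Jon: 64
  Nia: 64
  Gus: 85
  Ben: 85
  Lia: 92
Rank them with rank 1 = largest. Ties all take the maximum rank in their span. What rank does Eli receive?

Sorted (descending): 92, 92, 85, 85, 64, 64
The 2 values of 92 occupy positions 1–2 → each gets rank 2.
The 2 values of 85 occupy positions 3–4 → each gets rank 4.
The 2 values of 64 occupy positions 5–6 → each gets rank 6.
Eli has value 92 → rank 2.

2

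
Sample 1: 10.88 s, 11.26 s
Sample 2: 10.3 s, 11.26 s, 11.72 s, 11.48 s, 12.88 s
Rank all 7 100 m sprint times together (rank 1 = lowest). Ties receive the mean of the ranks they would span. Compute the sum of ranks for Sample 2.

22.5

Sorted (ascending): 10.3, 10.88, 11.26, 11.26, 11.48, 11.72, 12.88
The 2 values of 11.26 occupy positions 3–4 → average rank (3+4)/2 = 3.5.
Sample 2 values → pooled ranks: 10.3→1, 11.26→3.5, 11.72→6, 11.48→5, 12.88→7
Rank sum = 1 + 3.5 + 6 + 5 + 7 = 22.5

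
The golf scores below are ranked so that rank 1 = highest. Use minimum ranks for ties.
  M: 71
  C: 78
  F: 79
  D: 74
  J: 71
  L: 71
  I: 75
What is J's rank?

5

Sorted (descending): 79, 78, 75, 74, 71, 71, 71
The 3 values of 71 occupy positions 5–7 → each gets rank 5.
J has value 71 → rank 5.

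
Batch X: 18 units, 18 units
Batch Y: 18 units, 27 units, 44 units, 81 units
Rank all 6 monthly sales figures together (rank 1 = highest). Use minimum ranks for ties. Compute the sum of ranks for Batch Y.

10

Sorted (descending): 81, 44, 27, 18, 18, 18
The 3 values of 18 occupy positions 4–6 → each gets rank 4.
Batch Y values → pooled ranks: 18→4, 27→3, 44→2, 81→1
Rank sum = 4 + 3 + 2 + 1 = 10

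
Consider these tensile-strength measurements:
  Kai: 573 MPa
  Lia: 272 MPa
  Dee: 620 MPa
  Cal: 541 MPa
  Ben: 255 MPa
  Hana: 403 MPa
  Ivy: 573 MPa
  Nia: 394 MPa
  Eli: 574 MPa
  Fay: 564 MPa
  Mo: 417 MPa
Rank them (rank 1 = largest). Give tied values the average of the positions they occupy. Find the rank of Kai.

Sorted (descending): 620, 574, 573, 573, 564, 541, 417, 403, 394, 272, 255
The 2 values of 573 occupy positions 3–4 → average rank (3+4)/2 = 3.5.
Kai has value 573 MPa → rank 3.5.

3.5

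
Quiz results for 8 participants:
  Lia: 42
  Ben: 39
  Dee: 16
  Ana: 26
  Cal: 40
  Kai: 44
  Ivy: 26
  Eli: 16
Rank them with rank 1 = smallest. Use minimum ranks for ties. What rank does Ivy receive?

Sorted (ascending): 16, 16, 26, 26, 39, 40, 42, 44
The 2 values of 16 occupy positions 1–2 → each gets rank 1.
The 2 values of 26 occupy positions 3–4 → each gets rank 3.
Ivy has value 26 → rank 3.

3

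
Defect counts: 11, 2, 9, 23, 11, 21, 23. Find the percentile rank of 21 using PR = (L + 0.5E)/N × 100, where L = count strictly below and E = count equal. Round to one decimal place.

64.3

N = 7.
Strictly below 21: 4. Equal to 21: 1.
PR = (4 + 0.5·1)/7 × 100 = 64.3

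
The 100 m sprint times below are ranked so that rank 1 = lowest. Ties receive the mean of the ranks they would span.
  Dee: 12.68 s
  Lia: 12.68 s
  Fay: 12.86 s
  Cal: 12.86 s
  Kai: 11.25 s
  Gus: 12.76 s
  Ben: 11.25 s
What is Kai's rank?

1.5

Sorted (ascending): 11.25, 11.25, 12.68, 12.68, 12.76, 12.86, 12.86
The 2 values of 11.25 occupy positions 1–2 → average rank (1+2)/2 = 1.5.
The 2 values of 12.68 occupy positions 3–4 → average rank (3+4)/2 = 3.5.
The 2 values of 12.86 occupy positions 6–7 → average rank (6+7)/2 = 6.5.
Kai has value 11.25 s → rank 1.5.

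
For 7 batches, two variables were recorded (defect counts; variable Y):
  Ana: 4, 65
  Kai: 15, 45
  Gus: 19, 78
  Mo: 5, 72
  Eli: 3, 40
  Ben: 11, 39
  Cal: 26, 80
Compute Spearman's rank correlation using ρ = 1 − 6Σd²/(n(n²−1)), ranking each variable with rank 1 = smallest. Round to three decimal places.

0.607

Ranks of variable 1: 2, 5, 6, 3, 1, 4, 7
Ranks of variable 2: 4, 3, 6, 5, 2, 1, 7
d = r₁ − r₂: -2, 2, 0, -2, -1, 3, 0
d²: 4, 4, 0, 4, 1, 9, 0; Σd² = 22
ρ = 1 − 6·22/(7·48) = 1 − 132/336 = 0.607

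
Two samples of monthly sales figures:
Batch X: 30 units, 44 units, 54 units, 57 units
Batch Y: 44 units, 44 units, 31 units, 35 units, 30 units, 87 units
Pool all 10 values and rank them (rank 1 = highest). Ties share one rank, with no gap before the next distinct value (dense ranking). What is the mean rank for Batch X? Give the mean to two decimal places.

Sorted (descending): 87, 57, 54, 44, 44, 44, 35, 31, 30, 30
The 3 values of 44 share dense rank 4.
The 2 values of 30 share dense rank 7.
Remaining distinct values take the next consecutive integers.
Batch X values → pooled ranks: 30→7, 44→4, 54→3, 57→2
Mean rank = (7 + 4 + 3 + 2) / 4 = 4.00

4.00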